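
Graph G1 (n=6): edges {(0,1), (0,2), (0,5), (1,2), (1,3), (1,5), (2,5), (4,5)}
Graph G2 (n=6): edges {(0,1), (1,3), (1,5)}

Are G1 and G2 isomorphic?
No, not isomorphic

The graphs are NOT isomorphic.

Connected components of G1: 1 component(s) with vertex sets [[0, 1, 2, 3, 4, 5]], sizes [6].
Connected components of G2: 3 component(s) with vertex sets [[2], [4], [0, 1, 3, 5]], sizes [1, 1, 4].
The number of connected components (and the multiset of component sizes) is an isomorphism invariant — an isomorphism maps each component of G1 bijectively onto a component of G2. Since G1 has 1 component(s) and G2 has 3, they cannot be isomorphic.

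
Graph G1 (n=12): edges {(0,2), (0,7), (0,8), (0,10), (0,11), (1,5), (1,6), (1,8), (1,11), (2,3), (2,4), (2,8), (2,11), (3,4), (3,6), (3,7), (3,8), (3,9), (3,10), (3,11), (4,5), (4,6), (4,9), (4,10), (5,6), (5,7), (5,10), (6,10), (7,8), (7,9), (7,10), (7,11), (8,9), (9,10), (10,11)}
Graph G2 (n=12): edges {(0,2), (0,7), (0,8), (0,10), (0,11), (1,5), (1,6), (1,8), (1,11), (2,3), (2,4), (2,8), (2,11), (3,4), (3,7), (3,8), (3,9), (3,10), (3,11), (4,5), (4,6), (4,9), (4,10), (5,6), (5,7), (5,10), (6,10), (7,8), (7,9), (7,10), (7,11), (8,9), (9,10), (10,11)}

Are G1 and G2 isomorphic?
No, not isomorphic

The graphs are NOT isomorphic.

Counting edges: G1 has 35 edge(s); G2 has 34 edge(s).
Edge count is an isomorphism invariant (a bijection on vertices induces a bijection on edges), so differing edge counts rule out isomorphism.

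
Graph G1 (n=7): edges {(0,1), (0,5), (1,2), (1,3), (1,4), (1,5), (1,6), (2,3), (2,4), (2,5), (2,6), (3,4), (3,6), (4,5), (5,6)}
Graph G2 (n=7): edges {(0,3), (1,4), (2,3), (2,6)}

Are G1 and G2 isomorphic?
No, not isomorphic

The graphs are NOT isomorphic.

Counting triangles (3-cliques): G1 has 13, G2 has 0.
Triangle count is an isomorphism invariant, so differing triangle counts rule out isomorphism.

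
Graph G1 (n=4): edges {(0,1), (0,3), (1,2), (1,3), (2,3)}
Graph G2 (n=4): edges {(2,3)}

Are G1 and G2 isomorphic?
No, not isomorphic

The graphs are NOT isomorphic.

Connected components of G1: 1 component(s) with vertex sets [[0, 1, 2, 3]], sizes [4].
Connected components of G2: 3 component(s) with vertex sets [[0], [1], [2, 3]], sizes [1, 1, 2].
The number of connected components (and the multiset of component sizes) is an isomorphism invariant — an isomorphism maps each component of G1 bijectively onto a component of G2. Since G1 has 1 component(s) and G2 has 3, they cannot be isomorphic.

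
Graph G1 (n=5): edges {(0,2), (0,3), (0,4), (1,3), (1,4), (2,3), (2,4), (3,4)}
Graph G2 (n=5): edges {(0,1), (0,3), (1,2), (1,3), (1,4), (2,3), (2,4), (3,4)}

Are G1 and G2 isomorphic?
Yes, isomorphic

The graphs are isomorphic.
One valid mapping φ: V(G1) → V(G2): 0→2, 1→0, 2→4, 3→3, 4→1

Verify φ preserves adjacency — for each edge of G1, its image is an edge of G2:
  (0,2) → (φ(0),φ(2)) = (2,4) ∈ E(G2) ✓
  (0,3) → (φ(0),φ(3)) = (2,3) ∈ E(G2) ✓
  (0,4) → (φ(0),φ(4)) = (1,2) ∈ E(G2) ✓
  (1,3) → (φ(1),φ(3)) = (0,3) ∈ E(G2) ✓
  (1,4) → (φ(1),φ(4)) = (0,1) ∈ E(G2) ✓
  (2,3) → (φ(2),φ(3)) = (3,4) ∈ E(G2) ✓
  (2,4) → (φ(2),φ(4)) = (1,4) ∈ E(G2) ✓
  (3,4) → (φ(3),φ(4)) = (1,3) ∈ E(G2) ✓
All 8 edges of G1 map to edges of G2, and |E(G1)| = |E(G2)| = 8, so φ is a bijection on edges as well as vertices. Hence G1 ≅ G2.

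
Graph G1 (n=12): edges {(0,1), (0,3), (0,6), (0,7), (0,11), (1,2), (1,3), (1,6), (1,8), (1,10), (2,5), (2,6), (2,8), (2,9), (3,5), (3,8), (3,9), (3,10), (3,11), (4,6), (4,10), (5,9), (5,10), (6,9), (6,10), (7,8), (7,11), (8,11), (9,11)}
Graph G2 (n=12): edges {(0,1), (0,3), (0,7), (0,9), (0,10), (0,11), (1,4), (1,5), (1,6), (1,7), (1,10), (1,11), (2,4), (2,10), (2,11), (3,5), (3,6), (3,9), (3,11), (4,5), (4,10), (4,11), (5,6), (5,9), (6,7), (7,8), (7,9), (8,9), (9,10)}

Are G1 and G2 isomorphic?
Yes, isomorphic

The graphs are isomorphic.
One valid mapping φ: V(G1) → V(G2): 0→10, 1→0, 2→3, 3→1, 4→8, 5→6, 6→9, 7→2, 8→11, 9→5, 10→7, 11→4

Verify φ preserves adjacency — for each edge of G1, its image is an edge of G2:
  (0,1) → (φ(0),φ(1)) = (0,10) ∈ E(G2) ✓
  (0,3) → (φ(0),φ(3)) = (1,10) ∈ E(G2) ✓
  (0,6) → (φ(0),φ(6)) = (9,10) ∈ E(G2) ✓
  (0,7) → (φ(0),φ(7)) = (2,10) ∈ E(G2) ✓
  (0,11) → (φ(0),φ(11)) = (4,10) ∈ E(G2) ✓
  (1,2) → (φ(1),φ(2)) = (0,3) ∈ E(G2) ✓
  (1,3) → (φ(1),φ(3)) = (0,1) ∈ E(G2) ✓
  (1,6) → (φ(1),φ(6)) = (0,9) ∈ E(G2) ✓
  (1,8) → (φ(1),φ(8)) = (0,11) ∈ E(G2) ✓
  (1,10) → (φ(1),φ(10)) = (0,7) ∈ E(G2) ✓
  (2,5) → (φ(2),φ(5)) = (3,6) ∈ E(G2) ✓
  (2,6) → (φ(2),φ(6)) = (3,9) ∈ E(G2) ✓
  (2,8) → (φ(2),φ(8)) = (3,11) ∈ E(G2) ✓
  (2,9) → (φ(2),φ(9)) = (3,5) ∈ E(G2) ✓
  (3,5) → (φ(3),φ(5)) = (1,6) ∈ E(G2) ✓
  (3,8) → (φ(3),φ(8)) = (1,11) ∈ E(G2) ✓
  (3,9) → (φ(3),φ(9)) = (1,5) ∈ E(G2) ✓
  (3,10) → (φ(3),φ(10)) = (1,7) ∈ E(G2) ✓
  (3,11) → (φ(3),φ(11)) = (1,4) ∈ E(G2) ✓
  (4,6) → (φ(4),φ(6)) = (8,9) ∈ E(G2) ✓
  (4,10) → (φ(4),φ(10)) = (7,8) ∈ E(G2) ✓
  (5,9) → (φ(5),φ(9)) = (5,6) ∈ E(G2) ✓
  (5,10) → (φ(5),φ(10)) = (6,7) ∈ E(G2) ✓
  (6,9) → (φ(6),φ(9)) = (5,9) ∈ E(G2) ✓
  (6,10) → (φ(6),φ(10)) = (7,9) ∈ E(G2) ✓
  (7,8) → (φ(7),φ(8)) = (2,11) ∈ E(G2) ✓
  (7,11) → (φ(7),φ(11)) = (2,4) ∈ E(G2) ✓
  (8,11) → (φ(8),φ(11)) = (4,11) ∈ E(G2) ✓
  (9,11) → (φ(9),φ(11)) = (4,5) ∈ E(G2) ✓
All 29 edges of G1 map to edges of G2, and |E(G1)| = |E(G2)| = 29, so φ is a bijection on edges as well as vertices. Hence G1 ≅ G2.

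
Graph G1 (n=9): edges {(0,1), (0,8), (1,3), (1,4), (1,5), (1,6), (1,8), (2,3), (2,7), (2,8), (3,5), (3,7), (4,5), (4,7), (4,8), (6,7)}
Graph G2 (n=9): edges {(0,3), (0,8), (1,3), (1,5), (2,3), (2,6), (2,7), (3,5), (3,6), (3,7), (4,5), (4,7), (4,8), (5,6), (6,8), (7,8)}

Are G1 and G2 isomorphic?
Yes, isomorphic

The graphs are isomorphic.
One valid mapping φ: V(G1) → V(G2): 0→1, 1→3, 2→4, 3→7, 4→6, 5→2, 6→0, 7→8, 8→5

Verify φ preserves adjacency — for each edge of G1, its image is an edge of G2:
  (0,1) → (φ(0),φ(1)) = (1,3) ∈ E(G2) ✓
  (0,8) → (φ(0),φ(8)) = (1,5) ∈ E(G2) ✓
  (1,3) → (φ(1),φ(3)) = (3,7) ∈ E(G2) ✓
  (1,4) → (φ(1),φ(4)) = (3,6) ∈ E(G2) ✓
  (1,5) → (φ(1),φ(5)) = (2,3) ∈ E(G2) ✓
  (1,6) → (φ(1),φ(6)) = (0,3) ∈ E(G2) ✓
  (1,8) → (φ(1),φ(8)) = (3,5) ∈ E(G2) ✓
  (2,3) → (φ(2),φ(3)) = (4,7) ∈ E(G2) ✓
  (2,7) → (φ(2),φ(7)) = (4,8) ∈ E(G2) ✓
  (2,8) → (φ(2),φ(8)) = (4,5) ∈ E(G2) ✓
  (3,5) → (φ(3),φ(5)) = (2,7) ∈ E(G2) ✓
  (3,7) → (φ(3),φ(7)) = (7,8) ∈ E(G2) ✓
  (4,5) → (φ(4),φ(5)) = (2,6) ∈ E(G2) ✓
  (4,7) → (φ(4),φ(7)) = (6,8) ∈ E(G2) ✓
  (4,8) → (φ(4),φ(8)) = (5,6) ∈ E(G2) ✓
  (6,7) → (φ(6),φ(7)) = (0,8) ∈ E(G2) ✓
All 16 edges of G1 map to edges of G2, and |E(G1)| = |E(G2)| = 16, so φ is a bijection on edges as well as vertices. Hence G1 ≅ G2.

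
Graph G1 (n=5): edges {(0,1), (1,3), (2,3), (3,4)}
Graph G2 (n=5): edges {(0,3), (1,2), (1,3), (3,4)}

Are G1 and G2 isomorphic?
Yes, isomorphic

The graphs are isomorphic.
One valid mapping φ: V(G1) → V(G2): 0→2, 1→1, 2→4, 3→3, 4→0

Verify φ preserves adjacency — for each edge of G1, its image is an edge of G2:
  (0,1) → (φ(0),φ(1)) = (1,2) ∈ E(G2) ✓
  (1,3) → (φ(1),φ(3)) = (1,3) ∈ E(G2) ✓
  (2,3) → (φ(2),φ(3)) = (3,4) ∈ E(G2) ✓
  (3,4) → (φ(3),φ(4)) = (0,3) ∈ E(G2) ✓
All 4 edges of G1 map to edges of G2, and |E(G1)| = |E(G2)| = 4, so φ is a bijection on edges as well as vertices. Hence G1 ≅ G2.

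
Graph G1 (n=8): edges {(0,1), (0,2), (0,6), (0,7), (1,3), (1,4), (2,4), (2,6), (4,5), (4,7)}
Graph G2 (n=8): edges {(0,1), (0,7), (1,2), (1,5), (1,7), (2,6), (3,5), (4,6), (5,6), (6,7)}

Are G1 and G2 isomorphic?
Yes, isomorphic

The graphs are isomorphic.
One valid mapping φ: V(G1) → V(G2): 0→1, 1→5, 2→7, 3→3, 4→6, 5→4, 6→0, 7→2

Verify φ preserves adjacency — for each edge of G1, its image is an edge of G2:
  (0,1) → (φ(0),φ(1)) = (1,5) ∈ E(G2) ✓
  (0,2) → (φ(0),φ(2)) = (1,7) ∈ E(G2) ✓
  (0,6) → (φ(0),φ(6)) = (0,1) ∈ E(G2) ✓
  (0,7) → (φ(0),φ(7)) = (1,2) ∈ E(G2) ✓
  (1,3) → (φ(1),φ(3)) = (3,5) ∈ E(G2) ✓
  (1,4) → (φ(1),φ(4)) = (5,6) ∈ E(G2) ✓
  (2,4) → (φ(2),φ(4)) = (6,7) ∈ E(G2) ✓
  (2,6) → (φ(2),φ(6)) = (0,7) ∈ E(G2) ✓
  (4,5) → (φ(4),φ(5)) = (4,6) ∈ E(G2) ✓
  (4,7) → (φ(4),φ(7)) = (2,6) ∈ E(G2) ✓
All 10 edges of G1 map to edges of G2, and |E(G1)| = |E(G2)| = 10, so φ is a bijection on edges as well as vertices. Hence G1 ≅ G2.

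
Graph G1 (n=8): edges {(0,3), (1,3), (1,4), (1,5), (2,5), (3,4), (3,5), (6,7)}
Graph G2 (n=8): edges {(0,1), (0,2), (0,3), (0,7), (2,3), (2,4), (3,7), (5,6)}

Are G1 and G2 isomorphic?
Yes, isomorphic

The graphs are isomorphic.
One valid mapping φ: V(G1) → V(G2): 0→1, 1→3, 2→4, 3→0, 4→7, 5→2, 6→5, 7→6

Verify φ preserves adjacency — for each edge of G1, its image is an edge of G2:
  (0,3) → (φ(0),φ(3)) = (0,1) ∈ E(G2) ✓
  (1,3) → (φ(1),φ(3)) = (0,3) ∈ E(G2) ✓
  (1,4) → (φ(1),φ(4)) = (3,7) ∈ E(G2) ✓
  (1,5) → (φ(1),φ(5)) = (2,3) ∈ E(G2) ✓
  (2,5) → (φ(2),φ(5)) = (2,4) ∈ E(G2) ✓
  (3,4) → (φ(3),φ(4)) = (0,7) ∈ E(G2) ✓
  (3,5) → (φ(3),φ(5)) = (0,2) ∈ E(G2) ✓
  (6,7) → (φ(6),φ(7)) = (5,6) ∈ E(G2) ✓
All 8 edges of G1 map to edges of G2, and |E(G1)| = |E(G2)| = 8, so φ is a bijection on edges as well as vertices. Hence G1 ≅ G2.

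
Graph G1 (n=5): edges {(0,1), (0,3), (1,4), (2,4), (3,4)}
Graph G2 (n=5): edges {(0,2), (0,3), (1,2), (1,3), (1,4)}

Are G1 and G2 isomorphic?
Yes, isomorphic

The graphs are isomorphic.
One valid mapping φ: V(G1) → V(G2): 0→0, 1→2, 2→4, 3→3, 4→1

Verify φ preserves adjacency — for each edge of G1, its image is an edge of G2:
  (0,1) → (φ(0),φ(1)) = (0,2) ∈ E(G2) ✓
  (0,3) → (φ(0),φ(3)) = (0,3) ∈ E(G2) ✓
  (1,4) → (φ(1),φ(4)) = (1,2) ∈ E(G2) ✓
  (2,4) → (φ(2),φ(4)) = (1,4) ∈ E(G2) ✓
  (3,4) → (φ(3),φ(4)) = (1,3) ∈ E(G2) ✓
All 5 edges of G1 map to edges of G2, and |E(G1)| = |E(G2)| = 5, so φ is a bijection on edges as well as vertices. Hence G1 ≅ G2.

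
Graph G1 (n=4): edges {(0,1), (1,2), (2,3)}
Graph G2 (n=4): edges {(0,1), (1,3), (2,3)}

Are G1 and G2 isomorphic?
Yes, isomorphic

The graphs are isomorphic.
One valid mapping φ: V(G1) → V(G2): 0→0, 1→1, 2→3, 3→2

Verify φ preserves adjacency — for each edge of G1, its image is an edge of G2:
  (0,1) → (φ(0),φ(1)) = (0,1) ∈ E(G2) ✓
  (1,2) → (φ(1),φ(2)) = (1,3) ∈ E(G2) ✓
  (2,3) → (φ(2),φ(3)) = (2,3) ∈ E(G2) ✓
All 3 edges of G1 map to edges of G2, and |E(G1)| = |E(G2)| = 3, so φ is a bijection on edges as well as vertices. Hence G1 ≅ G2.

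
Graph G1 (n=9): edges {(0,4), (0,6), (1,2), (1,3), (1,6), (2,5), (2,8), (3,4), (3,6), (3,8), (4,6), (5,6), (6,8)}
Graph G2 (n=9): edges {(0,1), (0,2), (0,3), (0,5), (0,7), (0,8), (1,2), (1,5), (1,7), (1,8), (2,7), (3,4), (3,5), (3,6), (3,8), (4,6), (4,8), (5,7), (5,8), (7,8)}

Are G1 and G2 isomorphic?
No, not isomorphic

The graphs are NOT isomorphic.

Connected components of G1: 2 component(s) with vertex sets [[7], [0, 1, 2, 3, 4, 5, 6, 8]], sizes [1, 8].
Connected components of G2: 1 component(s) with vertex sets [[0, 1, 2, 3, 4, 5, 6, 7, 8]], sizes [9].
The number of connected components (and the multiset of component sizes) is an isomorphism invariant — an isomorphism maps each component of G1 bijectively onto a component of G2. Since G1 has 2 component(s) and G2 has 1, they cannot be isomorphic.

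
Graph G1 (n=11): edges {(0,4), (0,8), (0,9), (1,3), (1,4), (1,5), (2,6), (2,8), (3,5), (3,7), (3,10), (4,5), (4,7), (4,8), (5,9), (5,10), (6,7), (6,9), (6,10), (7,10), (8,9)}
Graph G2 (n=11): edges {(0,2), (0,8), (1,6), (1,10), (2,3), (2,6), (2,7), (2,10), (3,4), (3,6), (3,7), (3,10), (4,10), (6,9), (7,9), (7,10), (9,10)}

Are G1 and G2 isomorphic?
No, not isomorphic

The graphs are NOT isomorphic.

Connected components of G1: 1 component(s) with vertex sets [[0, 1, 2, 3, 4, 5, 6, 7, 8, 9, 10]], sizes [11].
Connected components of G2: 2 component(s) with vertex sets [[5], [0, 1, 2, 3, 4, 6, 7, 8, 9, 10]], sizes [1, 10].
The number of connected components (and the multiset of component sizes) is an isomorphism invariant — an isomorphism maps each component of G1 bijectively onto a component of G2. Since G1 has 1 component(s) and G2 has 2, they cannot be isomorphic.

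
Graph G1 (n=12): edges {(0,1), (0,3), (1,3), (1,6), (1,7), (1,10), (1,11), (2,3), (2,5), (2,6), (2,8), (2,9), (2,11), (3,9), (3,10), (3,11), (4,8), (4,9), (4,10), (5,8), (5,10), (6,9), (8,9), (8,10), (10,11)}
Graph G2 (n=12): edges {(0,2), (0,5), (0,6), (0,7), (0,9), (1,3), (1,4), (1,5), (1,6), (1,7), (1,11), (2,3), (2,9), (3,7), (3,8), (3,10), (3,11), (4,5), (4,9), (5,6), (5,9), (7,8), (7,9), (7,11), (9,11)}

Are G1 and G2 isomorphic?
Yes, isomorphic

The graphs are isomorphic.
One valid mapping φ: V(G1) → V(G2): 0→8, 1→3, 2→9, 3→7, 4→6, 5→4, 6→2, 7→10, 8→5, 9→0, 10→1, 11→11

Verify φ preserves adjacency — for each edge of G1, its image is an edge of G2:
  (0,1) → (φ(0),φ(1)) = (3,8) ∈ E(G2) ✓
  (0,3) → (φ(0),φ(3)) = (7,8) ∈ E(G2) ✓
  (1,3) → (φ(1),φ(3)) = (3,7) ∈ E(G2) ✓
  (1,6) → (φ(1),φ(6)) = (2,3) ∈ E(G2) ✓
  (1,7) → (φ(1),φ(7)) = (3,10) ∈ E(G2) ✓
  (1,10) → (φ(1),φ(10)) = (1,3) ∈ E(G2) ✓
  (1,11) → (φ(1),φ(11)) = (3,11) ∈ E(G2) ✓
  (2,3) → (φ(2),φ(3)) = (7,9) ∈ E(G2) ✓
  (2,5) → (φ(2),φ(5)) = (4,9) ∈ E(G2) ✓
  (2,6) → (φ(2),φ(6)) = (2,9) ∈ E(G2) ✓
  (2,8) → (φ(2),φ(8)) = (5,9) ∈ E(G2) ✓
  (2,9) → (φ(2),φ(9)) = (0,9) ∈ E(G2) ✓
  (2,11) → (φ(2),φ(11)) = (9,11) ∈ E(G2) ✓
  (3,9) → (φ(3),φ(9)) = (0,7) ∈ E(G2) ✓
  (3,10) → (φ(3),φ(10)) = (1,7) ∈ E(G2) ✓
  (3,11) → (φ(3),φ(11)) = (7,11) ∈ E(G2) ✓
  (4,8) → (φ(4),φ(8)) = (5,6) ∈ E(G2) ✓
  (4,9) → (φ(4),φ(9)) = (0,6) ∈ E(G2) ✓
  (4,10) → (φ(4),φ(10)) = (1,6) ∈ E(G2) ✓
  (5,8) → (φ(5),φ(8)) = (4,5) ∈ E(G2) ✓
  (5,10) → (φ(5),φ(10)) = (1,4) ∈ E(G2) ✓
  (6,9) → (φ(6),φ(9)) = (0,2) ∈ E(G2) ✓
  (8,9) → (φ(8),φ(9)) = (0,5) ∈ E(G2) ✓
  (8,10) → (φ(8),φ(10)) = (1,5) ∈ E(G2) ✓
  (10,11) → (φ(10),φ(11)) = (1,11) ∈ E(G2) ✓
All 25 edges of G1 map to edges of G2, and |E(G1)| = |E(G2)| = 25, so φ is a bijection on edges as well as vertices. Hence G1 ≅ G2.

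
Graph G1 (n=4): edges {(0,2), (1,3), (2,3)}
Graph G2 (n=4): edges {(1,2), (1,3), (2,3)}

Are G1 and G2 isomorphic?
No, not isomorphic

The graphs are NOT isomorphic.

Counting triangles (3-cliques): G1 has 0, G2 has 1.
Triangle count is an isomorphism invariant, so differing triangle counts rule out isomorphism.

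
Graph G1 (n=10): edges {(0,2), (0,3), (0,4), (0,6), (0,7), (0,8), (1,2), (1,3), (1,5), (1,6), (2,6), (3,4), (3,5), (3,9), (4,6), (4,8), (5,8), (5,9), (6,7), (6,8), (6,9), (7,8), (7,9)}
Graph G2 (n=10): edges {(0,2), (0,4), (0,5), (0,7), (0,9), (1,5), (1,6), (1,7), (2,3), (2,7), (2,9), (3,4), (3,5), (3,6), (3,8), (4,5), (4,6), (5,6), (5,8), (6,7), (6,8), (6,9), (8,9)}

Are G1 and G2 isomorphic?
Yes, isomorphic

The graphs are isomorphic.
One valid mapping φ: V(G1) → V(G2): 0→5, 1→7, 2→1, 3→0, 4→4, 5→2, 6→6, 7→8, 8→3, 9→9

Verify φ preserves adjacency — for each edge of G1, its image is an edge of G2:
  (0,2) → (φ(0),φ(2)) = (1,5) ∈ E(G2) ✓
  (0,3) → (φ(0),φ(3)) = (0,5) ∈ E(G2) ✓
  (0,4) → (φ(0),φ(4)) = (4,5) ∈ E(G2) ✓
  (0,6) → (φ(0),φ(6)) = (5,6) ∈ E(G2) ✓
  (0,7) → (φ(0),φ(7)) = (5,8) ∈ E(G2) ✓
  (0,8) → (φ(0),φ(8)) = (3,5) ∈ E(G2) ✓
  (1,2) → (φ(1),φ(2)) = (1,7) ∈ E(G2) ✓
  (1,3) → (φ(1),φ(3)) = (0,7) ∈ E(G2) ✓
  (1,5) → (φ(1),φ(5)) = (2,7) ∈ E(G2) ✓
  (1,6) → (φ(1),φ(6)) = (6,7) ∈ E(G2) ✓
  (2,6) → (φ(2),φ(6)) = (1,6) ∈ E(G2) ✓
  (3,4) → (φ(3),φ(4)) = (0,4) ∈ E(G2) ✓
  (3,5) → (φ(3),φ(5)) = (0,2) ∈ E(G2) ✓
  (3,9) → (φ(3),φ(9)) = (0,9) ∈ E(G2) ✓
  (4,6) → (φ(4),φ(6)) = (4,6) ∈ E(G2) ✓
  (4,8) → (φ(4),φ(8)) = (3,4) ∈ E(G2) ✓
  (5,8) → (φ(5),φ(8)) = (2,3) ∈ E(G2) ✓
  (5,9) → (φ(5),φ(9)) = (2,9) ∈ E(G2) ✓
  (6,7) → (φ(6),φ(7)) = (6,8) ∈ E(G2) ✓
  (6,8) → (φ(6),φ(8)) = (3,6) ∈ E(G2) ✓
  (6,9) → (φ(6),φ(9)) = (6,9) ∈ E(G2) ✓
  (7,8) → (φ(7),φ(8)) = (3,8) ∈ E(G2) ✓
  (7,9) → (φ(7),φ(9)) = (8,9) ∈ E(G2) ✓
All 23 edges of G1 map to edges of G2, and |E(G1)| = |E(G2)| = 23, so φ is a bijection on edges as well as vertices. Hence G1 ≅ G2.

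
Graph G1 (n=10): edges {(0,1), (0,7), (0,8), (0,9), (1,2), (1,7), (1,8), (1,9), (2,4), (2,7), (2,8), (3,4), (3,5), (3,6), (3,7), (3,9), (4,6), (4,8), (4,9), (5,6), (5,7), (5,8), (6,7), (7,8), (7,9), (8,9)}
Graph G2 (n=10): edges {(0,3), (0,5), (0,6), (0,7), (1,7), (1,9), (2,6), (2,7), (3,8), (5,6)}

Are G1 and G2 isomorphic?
No, not isomorphic

The graphs are NOT isomorphic.

Connected components of G1: 1 component(s) with vertex sets [[0, 1, 2, 3, 4, 5, 6, 7, 8, 9]], sizes [10].
Connected components of G2: 2 component(s) with vertex sets [[4], [0, 1, 2, 3, 5, 6, 7, 8, 9]], sizes [1, 9].
The number of connected components (and the multiset of component sizes) is an isomorphism invariant — an isomorphism maps each component of G1 bijectively onto a component of G2. Since G1 has 1 component(s) and G2 has 2, they cannot be isomorphic.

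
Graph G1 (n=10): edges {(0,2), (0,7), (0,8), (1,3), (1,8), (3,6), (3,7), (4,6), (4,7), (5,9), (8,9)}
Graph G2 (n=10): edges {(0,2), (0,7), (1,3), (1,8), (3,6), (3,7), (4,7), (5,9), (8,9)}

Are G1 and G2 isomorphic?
No, not isomorphic

The graphs are NOT isomorphic.

Counting edges: G1 has 11 edge(s); G2 has 9 edge(s).
Edge count is an isomorphism invariant (a bijection on vertices induces a bijection on edges), so differing edge counts rule out isomorphism.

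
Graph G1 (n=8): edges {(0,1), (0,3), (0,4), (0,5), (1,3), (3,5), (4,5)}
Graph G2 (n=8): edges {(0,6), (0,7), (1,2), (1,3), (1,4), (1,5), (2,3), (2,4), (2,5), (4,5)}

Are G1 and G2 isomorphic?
No, not isomorphic

The graphs are NOT isomorphic.

Counting triangles (3-cliques): G1 has 3, G2 has 5.
Triangle count is an isomorphism invariant, so differing triangle counts rule out isomorphism.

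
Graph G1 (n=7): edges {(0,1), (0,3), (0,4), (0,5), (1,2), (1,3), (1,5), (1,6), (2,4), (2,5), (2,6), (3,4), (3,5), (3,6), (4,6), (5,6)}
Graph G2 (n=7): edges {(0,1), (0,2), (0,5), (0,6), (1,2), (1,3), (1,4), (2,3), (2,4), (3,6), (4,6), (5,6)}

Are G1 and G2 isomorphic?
No, not isomorphic

The graphs are NOT isomorphic.

Degrees in G1: deg(0)=4, deg(1)=5, deg(2)=4, deg(3)=5, deg(4)=4, deg(5)=5, deg(6)=5.
Sorted degree sequence of G1: [5, 5, 5, 5, 4, 4, 4].
Degrees in G2: deg(0)=4, deg(1)=4, deg(2)=4, deg(3)=3, deg(4)=3, deg(5)=2, deg(6)=4.
Sorted degree sequence of G2: [4, 4, 4, 4, 3, 3, 2].
The (sorted) degree sequence is an isomorphism invariant, so since G1 and G2 have different degree sequences they cannot be isomorphic.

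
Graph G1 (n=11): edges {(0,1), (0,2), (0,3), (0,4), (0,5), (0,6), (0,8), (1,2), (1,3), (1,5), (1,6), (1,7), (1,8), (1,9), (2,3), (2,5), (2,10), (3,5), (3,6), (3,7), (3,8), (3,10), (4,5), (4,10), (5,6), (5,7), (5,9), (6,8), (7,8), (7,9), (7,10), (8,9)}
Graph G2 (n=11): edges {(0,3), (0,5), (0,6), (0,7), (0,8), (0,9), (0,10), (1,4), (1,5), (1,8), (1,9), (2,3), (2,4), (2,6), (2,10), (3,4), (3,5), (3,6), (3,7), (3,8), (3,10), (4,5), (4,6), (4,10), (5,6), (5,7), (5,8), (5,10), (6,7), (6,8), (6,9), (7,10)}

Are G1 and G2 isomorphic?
Yes, isomorphic

The graphs are isomorphic.
One valid mapping φ: V(G1) → V(G2): 0→0, 1→3, 2→8, 3→5, 4→9, 5→6, 6→7, 7→4, 8→10, 9→2, 10→1

Verify φ preserves adjacency — for each edge of G1, its image is an edge of G2:
  (0,1) → (φ(0),φ(1)) = (0,3) ∈ E(G2) ✓
  (0,2) → (φ(0),φ(2)) = (0,8) ∈ E(G2) ✓
  (0,3) → (φ(0),φ(3)) = (0,5) ∈ E(G2) ✓
  (0,4) → (φ(0),φ(4)) = (0,9) ∈ E(G2) ✓
  (0,5) → (φ(0),φ(5)) = (0,6) ∈ E(G2) ✓
  (0,6) → (φ(0),φ(6)) = (0,7) ∈ E(G2) ✓
  (0,8) → (φ(0),φ(8)) = (0,10) ∈ E(G2) ✓
  (1,2) → (φ(1),φ(2)) = (3,8) ∈ E(G2) ✓
  (1,3) → (φ(1),φ(3)) = (3,5) ∈ E(G2) ✓
  (1,5) → (φ(1),φ(5)) = (3,6) ∈ E(G2) ✓
  (1,6) → (φ(1),φ(6)) = (3,7) ∈ E(G2) ✓
  (1,7) → (φ(1),φ(7)) = (3,4) ∈ E(G2) ✓
  (1,8) → (φ(1),φ(8)) = (3,10) ∈ E(G2) ✓
  (1,9) → (φ(1),φ(9)) = (2,3) ∈ E(G2) ✓
  (2,3) → (φ(2),φ(3)) = (5,8) ∈ E(G2) ✓
  (2,5) → (φ(2),φ(5)) = (6,8) ∈ E(G2) ✓
  (2,10) → (φ(2),φ(10)) = (1,8) ∈ E(G2) ✓
  (3,5) → (φ(3),φ(5)) = (5,6) ∈ E(G2) ✓
  (3,6) → (φ(3),φ(6)) = (5,7) ∈ E(G2) ✓
  (3,7) → (φ(3),φ(7)) = (4,5) ∈ E(G2) ✓
  (3,8) → (φ(3),φ(8)) = (5,10) ∈ E(G2) ✓
  (3,10) → (φ(3),φ(10)) = (1,5) ∈ E(G2) ✓
  (4,5) → (φ(4),φ(5)) = (6,9) ∈ E(G2) ✓
  (4,10) → (φ(4),φ(10)) = (1,9) ∈ E(G2) ✓
  (5,6) → (φ(5),φ(6)) = (6,7) ∈ E(G2) ✓
  (5,7) → (φ(5),φ(7)) = (4,6) ∈ E(G2) ✓
  (5,9) → (φ(5),φ(9)) = (2,6) ∈ E(G2) ✓
  (6,8) → (φ(6),φ(8)) = (7,10) ∈ E(G2) ✓
  (7,8) → (φ(7),φ(8)) = (4,10) ∈ E(G2) ✓
  (7,9) → (φ(7),φ(9)) = (2,4) ∈ E(G2) ✓
  (7,10) → (φ(7),φ(10)) = (1,4) ∈ E(G2) ✓
  (8,9) → (φ(8),φ(9)) = (2,10) ∈ E(G2) ✓
All 32 edges of G1 map to edges of G2, and |E(G1)| = |E(G2)| = 32, so φ is a bijection on edges as well as vertices. Hence G1 ≅ G2.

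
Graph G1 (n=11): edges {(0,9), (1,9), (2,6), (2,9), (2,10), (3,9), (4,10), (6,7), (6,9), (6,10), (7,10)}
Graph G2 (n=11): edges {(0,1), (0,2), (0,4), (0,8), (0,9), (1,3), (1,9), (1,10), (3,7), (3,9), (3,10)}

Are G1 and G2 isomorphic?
Yes, isomorphic

The graphs are isomorphic.
One valid mapping φ: V(G1) → V(G2): 0→2, 1→4, 2→9, 3→8, 4→7, 5→5, 6→1, 7→10, 8→6, 9→0, 10→3

Verify φ preserves adjacency — for each edge of G1, its image is an edge of G2:
  (0,9) → (φ(0),φ(9)) = (0,2) ∈ E(G2) ✓
  (1,9) → (φ(1),φ(9)) = (0,4) ∈ E(G2) ✓
  (2,6) → (φ(2),φ(6)) = (1,9) ∈ E(G2) ✓
  (2,9) → (φ(2),φ(9)) = (0,9) ∈ E(G2) ✓
  (2,10) → (φ(2),φ(10)) = (3,9) ∈ E(G2) ✓
  (3,9) → (φ(3),φ(9)) = (0,8) ∈ E(G2) ✓
  (4,10) → (φ(4),φ(10)) = (3,7) ∈ E(G2) ✓
  (6,7) → (φ(6),φ(7)) = (1,10) ∈ E(G2) ✓
  (6,9) → (φ(6),φ(9)) = (0,1) ∈ E(G2) ✓
  (6,10) → (φ(6),φ(10)) = (1,3) ∈ E(G2) ✓
  (7,10) → (φ(7),φ(10)) = (3,10) ∈ E(G2) ✓
All 11 edges of G1 map to edges of G2, and |E(G1)| = |E(G2)| = 11, so φ is a bijection on edges as well as vertices. Hence G1 ≅ G2.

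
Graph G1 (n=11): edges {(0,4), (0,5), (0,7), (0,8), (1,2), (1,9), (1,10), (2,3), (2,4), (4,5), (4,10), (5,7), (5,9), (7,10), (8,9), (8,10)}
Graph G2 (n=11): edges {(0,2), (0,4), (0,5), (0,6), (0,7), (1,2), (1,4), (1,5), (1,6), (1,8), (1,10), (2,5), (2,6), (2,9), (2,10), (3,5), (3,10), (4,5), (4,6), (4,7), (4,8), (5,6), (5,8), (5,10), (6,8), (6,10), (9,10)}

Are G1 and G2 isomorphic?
No, not isomorphic

The graphs are NOT isomorphic.

Degrees in G1: deg(0)=4, deg(1)=3, deg(2)=3, deg(3)=1, deg(4)=4, deg(5)=4, deg(6)=0, deg(7)=3, deg(8)=3, deg(9)=3, deg(10)=4.
Sorted degree sequence of G1: [4, 4, 4, 4, 3, 3, 3, 3, 3, 1, 0].
Degrees in G2: deg(0)=5, deg(1)=6, deg(2)=6, deg(3)=2, deg(4)=6, deg(5)=8, deg(6)=7, deg(7)=2, deg(8)=4, deg(9)=2, deg(10)=6.
Sorted degree sequence of G2: [8, 7, 6, 6, 6, 6, 5, 4, 2, 2, 2].
The (sorted) degree sequence is an isomorphism invariant, so since G1 and G2 have different degree sequences they cannot be isomorphic.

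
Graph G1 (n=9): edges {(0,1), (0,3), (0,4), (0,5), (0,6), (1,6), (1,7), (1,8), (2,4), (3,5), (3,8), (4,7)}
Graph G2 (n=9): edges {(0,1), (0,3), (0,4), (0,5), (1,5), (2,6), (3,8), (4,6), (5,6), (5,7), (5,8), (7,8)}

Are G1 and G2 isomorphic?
Yes, isomorphic

The graphs are isomorphic.
One valid mapping φ: V(G1) → V(G2): 0→5, 1→0, 2→2, 3→8, 4→6, 5→7, 6→1, 7→4, 8→3

Verify φ preserves adjacency — for each edge of G1, its image is an edge of G2:
  (0,1) → (φ(0),φ(1)) = (0,5) ∈ E(G2) ✓
  (0,3) → (φ(0),φ(3)) = (5,8) ∈ E(G2) ✓
  (0,4) → (φ(0),φ(4)) = (5,6) ∈ E(G2) ✓
  (0,5) → (φ(0),φ(5)) = (5,7) ∈ E(G2) ✓
  (0,6) → (φ(0),φ(6)) = (1,5) ∈ E(G2) ✓
  (1,6) → (φ(1),φ(6)) = (0,1) ∈ E(G2) ✓
  (1,7) → (φ(1),φ(7)) = (0,4) ∈ E(G2) ✓
  (1,8) → (φ(1),φ(8)) = (0,3) ∈ E(G2) ✓
  (2,4) → (φ(2),φ(4)) = (2,6) ∈ E(G2) ✓
  (3,5) → (φ(3),φ(5)) = (7,8) ∈ E(G2) ✓
  (3,8) → (φ(3),φ(8)) = (3,8) ∈ E(G2) ✓
  (4,7) → (φ(4),φ(7)) = (4,6) ∈ E(G2) ✓
All 12 edges of G1 map to edges of G2, and |E(G1)| = |E(G2)| = 12, so φ is a bijection on edges as well as vertices. Hence G1 ≅ G2.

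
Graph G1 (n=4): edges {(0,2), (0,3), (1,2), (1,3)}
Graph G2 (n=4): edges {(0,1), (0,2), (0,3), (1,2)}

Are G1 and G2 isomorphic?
No, not isomorphic

The graphs are NOT isomorphic.

Counting triangles (3-cliques): G1 has 0, G2 has 1.
Triangle count is an isomorphism invariant, so differing triangle counts rule out isomorphism.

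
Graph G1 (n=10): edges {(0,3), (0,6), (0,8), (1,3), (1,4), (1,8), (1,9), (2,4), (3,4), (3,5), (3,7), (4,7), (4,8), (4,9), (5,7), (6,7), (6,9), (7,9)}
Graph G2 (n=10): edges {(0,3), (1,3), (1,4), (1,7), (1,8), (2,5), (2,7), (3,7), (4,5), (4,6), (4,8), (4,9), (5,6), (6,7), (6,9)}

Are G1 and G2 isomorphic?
No, not isomorphic

The graphs are NOT isomorphic.

Counting triangles (3-cliques): G1 has 7, G2 has 4.
Triangle count is an isomorphism invariant, so differing triangle counts rule out isomorphism.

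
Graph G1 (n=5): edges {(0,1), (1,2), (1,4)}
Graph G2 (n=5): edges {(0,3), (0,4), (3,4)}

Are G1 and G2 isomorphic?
No, not isomorphic

The graphs are NOT isomorphic.

Counting triangles (3-cliques): G1 has 0, G2 has 1.
Triangle count is an isomorphism invariant, so differing triangle counts rule out isomorphism.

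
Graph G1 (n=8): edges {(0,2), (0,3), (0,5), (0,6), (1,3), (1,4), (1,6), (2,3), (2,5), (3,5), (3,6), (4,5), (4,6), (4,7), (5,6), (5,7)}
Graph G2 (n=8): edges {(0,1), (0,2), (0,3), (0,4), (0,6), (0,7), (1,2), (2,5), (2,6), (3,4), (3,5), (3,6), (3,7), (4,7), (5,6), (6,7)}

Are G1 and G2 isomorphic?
Yes, isomorphic

The graphs are isomorphic.
One valid mapping φ: V(G1) → V(G2): 0→7, 1→5, 2→4, 3→3, 4→2, 5→0, 6→6, 7→1

Verify φ preserves adjacency — for each edge of G1, its image is an edge of G2:
  (0,2) → (φ(0),φ(2)) = (4,7) ∈ E(G2) ✓
  (0,3) → (φ(0),φ(3)) = (3,7) ∈ E(G2) ✓
  (0,5) → (φ(0),φ(5)) = (0,7) ∈ E(G2) ✓
  (0,6) → (φ(0),φ(6)) = (6,7) ∈ E(G2) ✓
  (1,3) → (φ(1),φ(3)) = (3,5) ∈ E(G2) ✓
  (1,4) → (φ(1),φ(4)) = (2,5) ∈ E(G2) ✓
  (1,6) → (φ(1),φ(6)) = (5,6) ∈ E(G2) ✓
  (2,3) → (φ(2),φ(3)) = (3,4) ∈ E(G2) ✓
  (2,5) → (φ(2),φ(5)) = (0,4) ∈ E(G2) ✓
  (3,5) → (φ(3),φ(5)) = (0,3) ∈ E(G2) ✓
  (3,6) → (φ(3),φ(6)) = (3,6) ∈ E(G2) ✓
  (4,5) → (φ(4),φ(5)) = (0,2) ∈ E(G2) ✓
  (4,6) → (φ(4),φ(6)) = (2,6) ∈ E(G2) ✓
  (4,7) → (φ(4),φ(7)) = (1,2) ∈ E(G2) ✓
  (5,6) → (φ(5),φ(6)) = (0,6) ∈ E(G2) ✓
  (5,7) → (φ(5),φ(7)) = (0,1) ∈ E(G2) ✓
All 16 edges of G1 map to edges of G2, and |E(G1)| = |E(G2)| = 16, so φ is a bijection on edges as well as vertices. Hence G1 ≅ G2.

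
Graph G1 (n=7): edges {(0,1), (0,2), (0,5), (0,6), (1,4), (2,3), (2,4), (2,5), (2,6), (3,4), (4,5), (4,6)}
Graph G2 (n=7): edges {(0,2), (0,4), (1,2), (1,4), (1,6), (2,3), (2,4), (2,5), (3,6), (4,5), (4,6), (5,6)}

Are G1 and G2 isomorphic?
Yes, isomorphic

The graphs are isomorphic.
One valid mapping φ: V(G1) → V(G2): 0→6, 1→3, 2→4, 3→0, 4→2, 5→1, 6→5

Verify φ preserves adjacency — for each edge of G1, its image is an edge of G2:
  (0,1) → (φ(0),φ(1)) = (3,6) ∈ E(G2) ✓
  (0,2) → (φ(0),φ(2)) = (4,6) ∈ E(G2) ✓
  (0,5) → (φ(0),φ(5)) = (1,6) ∈ E(G2) ✓
  (0,6) → (φ(0),φ(6)) = (5,6) ∈ E(G2) ✓
  (1,4) → (φ(1),φ(4)) = (2,3) ∈ E(G2) ✓
  (2,3) → (φ(2),φ(3)) = (0,4) ∈ E(G2) ✓
  (2,4) → (φ(2),φ(4)) = (2,4) ∈ E(G2) ✓
  (2,5) → (φ(2),φ(5)) = (1,4) ∈ E(G2) ✓
  (2,6) → (φ(2),φ(6)) = (4,5) ∈ E(G2) ✓
  (3,4) → (φ(3),φ(4)) = (0,2) ∈ E(G2) ✓
  (4,5) → (φ(4),φ(5)) = (1,2) ∈ E(G2) ✓
  (4,6) → (φ(4),φ(6)) = (2,5) ∈ E(G2) ✓
All 12 edges of G1 map to edges of G2, and |E(G1)| = |E(G2)| = 12, so φ is a bijection on edges as well as vertices. Hence G1 ≅ G2.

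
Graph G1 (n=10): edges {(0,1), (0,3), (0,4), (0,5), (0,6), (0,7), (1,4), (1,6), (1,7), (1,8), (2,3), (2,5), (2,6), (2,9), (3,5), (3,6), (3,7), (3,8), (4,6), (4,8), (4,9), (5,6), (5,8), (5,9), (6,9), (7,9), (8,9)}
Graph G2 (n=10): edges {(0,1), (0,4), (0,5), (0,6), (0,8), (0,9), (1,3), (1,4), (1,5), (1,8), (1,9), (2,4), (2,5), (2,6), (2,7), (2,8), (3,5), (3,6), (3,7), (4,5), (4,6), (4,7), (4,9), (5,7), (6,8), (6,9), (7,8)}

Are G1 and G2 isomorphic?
Yes, isomorphic

The graphs are isomorphic.
One valid mapping φ: V(G1) → V(G2): 0→5, 1→7, 2→9, 3→1, 4→2, 5→0, 6→4, 7→3, 8→8, 9→6

Verify φ preserves adjacency — for each edge of G1, its image is an edge of G2:
  (0,1) → (φ(0),φ(1)) = (5,7) ∈ E(G2) ✓
  (0,3) → (φ(0),φ(3)) = (1,5) ∈ E(G2) ✓
  (0,4) → (φ(0),φ(4)) = (2,5) ∈ E(G2) ✓
  (0,5) → (φ(0),φ(5)) = (0,5) ∈ E(G2) ✓
  (0,6) → (φ(0),φ(6)) = (4,5) ∈ E(G2) ✓
  (0,7) → (φ(0),φ(7)) = (3,5) ∈ E(G2) ✓
  (1,4) → (φ(1),φ(4)) = (2,7) ∈ E(G2) ✓
  (1,6) → (φ(1),φ(6)) = (4,7) ∈ E(G2) ✓
  (1,7) → (φ(1),φ(7)) = (3,7) ∈ E(G2) ✓
  (1,8) → (φ(1),φ(8)) = (7,8) ∈ E(G2) ✓
  (2,3) → (φ(2),φ(3)) = (1,9) ∈ E(G2) ✓
  (2,5) → (φ(2),φ(5)) = (0,9) ∈ E(G2) ✓
  (2,6) → (φ(2),φ(6)) = (4,9) ∈ E(G2) ✓
  (2,9) → (φ(2),φ(9)) = (6,9) ∈ E(G2) ✓
  (3,5) → (φ(3),φ(5)) = (0,1) ∈ E(G2) ✓
  (3,6) → (φ(3),φ(6)) = (1,4) ∈ E(G2) ✓
  (3,7) → (φ(3),φ(7)) = (1,3) ∈ E(G2) ✓
  (3,8) → (φ(3),φ(8)) = (1,8) ∈ E(G2) ✓
  (4,6) → (φ(4),φ(6)) = (2,4) ∈ E(G2) ✓
  (4,8) → (φ(4),φ(8)) = (2,8) ∈ E(G2) ✓
  (4,9) → (φ(4),φ(9)) = (2,6) ∈ E(G2) ✓
  (5,6) → (φ(5),φ(6)) = (0,4) ∈ E(G2) ✓
  (5,8) → (φ(5),φ(8)) = (0,8) ∈ E(G2) ✓
  (5,9) → (φ(5),φ(9)) = (0,6) ∈ E(G2) ✓
  (6,9) → (φ(6),φ(9)) = (4,6) ∈ E(G2) ✓
  (7,9) → (φ(7),φ(9)) = (3,6) ∈ E(G2) ✓
  (8,9) → (φ(8),φ(9)) = (6,8) ∈ E(G2) ✓
All 27 edges of G1 map to edges of G2, and |E(G1)| = |E(G2)| = 27, so φ is a bijection on edges as well as vertices. Hence G1 ≅ G2.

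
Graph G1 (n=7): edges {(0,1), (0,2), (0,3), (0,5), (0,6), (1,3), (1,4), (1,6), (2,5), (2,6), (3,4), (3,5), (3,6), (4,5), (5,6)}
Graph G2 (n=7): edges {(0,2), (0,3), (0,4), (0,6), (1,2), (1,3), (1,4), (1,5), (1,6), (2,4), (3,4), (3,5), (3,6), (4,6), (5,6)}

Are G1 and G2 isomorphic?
Yes, isomorphic

The graphs are isomorphic.
One valid mapping φ: V(G1) → V(G2): 0→3, 1→0, 2→5, 3→4, 4→2, 5→1, 6→6

Verify φ preserves adjacency — for each edge of G1, its image is an edge of G2:
  (0,1) → (φ(0),φ(1)) = (0,3) ∈ E(G2) ✓
  (0,2) → (φ(0),φ(2)) = (3,5) ∈ E(G2) ✓
  (0,3) → (φ(0),φ(3)) = (3,4) ∈ E(G2) ✓
  (0,5) → (φ(0),φ(5)) = (1,3) ∈ E(G2) ✓
  (0,6) → (φ(0),φ(6)) = (3,6) ∈ E(G2) ✓
  (1,3) → (φ(1),φ(3)) = (0,4) ∈ E(G2) ✓
  (1,4) → (φ(1),φ(4)) = (0,2) ∈ E(G2) ✓
  (1,6) → (φ(1),φ(6)) = (0,6) ∈ E(G2) ✓
  (2,5) → (φ(2),φ(5)) = (1,5) ∈ E(G2) ✓
  (2,6) → (φ(2),φ(6)) = (5,6) ∈ E(G2) ✓
  (3,4) → (φ(3),φ(4)) = (2,4) ∈ E(G2) ✓
  (3,5) → (φ(3),φ(5)) = (1,4) ∈ E(G2) ✓
  (3,6) → (φ(3),φ(6)) = (4,6) ∈ E(G2) ✓
  (4,5) → (φ(4),φ(5)) = (1,2) ∈ E(G2) ✓
  (5,6) → (φ(5),φ(6)) = (1,6) ∈ E(G2) ✓
All 15 edges of G1 map to edges of G2, and |E(G1)| = |E(G2)| = 15, so φ is a bijection on edges as well as vertices. Hence G1 ≅ G2.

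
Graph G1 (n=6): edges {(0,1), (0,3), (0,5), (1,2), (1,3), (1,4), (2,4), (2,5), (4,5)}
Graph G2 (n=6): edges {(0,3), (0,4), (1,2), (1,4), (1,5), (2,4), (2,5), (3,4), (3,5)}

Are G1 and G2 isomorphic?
Yes, isomorphic

The graphs are isomorphic.
One valid mapping φ: V(G1) → V(G2): 0→3, 1→4, 2→1, 3→0, 4→2, 5→5

Verify φ preserves adjacency — for each edge of G1, its image is an edge of G2:
  (0,1) → (φ(0),φ(1)) = (3,4) ∈ E(G2) ✓
  (0,3) → (φ(0),φ(3)) = (0,3) ∈ E(G2) ✓
  (0,5) → (φ(0),φ(5)) = (3,5) ∈ E(G2) ✓
  (1,2) → (φ(1),φ(2)) = (1,4) ∈ E(G2) ✓
  (1,3) → (φ(1),φ(3)) = (0,4) ∈ E(G2) ✓
  (1,4) → (φ(1),φ(4)) = (2,4) ∈ E(G2) ✓
  (2,4) → (φ(2),φ(4)) = (1,2) ∈ E(G2) ✓
  (2,5) → (φ(2),φ(5)) = (1,5) ∈ E(G2) ✓
  (4,5) → (φ(4),φ(5)) = (2,5) ∈ E(G2) ✓
All 9 edges of G1 map to edges of G2, and |E(G1)| = |E(G2)| = 9, so φ is a bijection on edges as well as vertices. Hence G1 ≅ G2.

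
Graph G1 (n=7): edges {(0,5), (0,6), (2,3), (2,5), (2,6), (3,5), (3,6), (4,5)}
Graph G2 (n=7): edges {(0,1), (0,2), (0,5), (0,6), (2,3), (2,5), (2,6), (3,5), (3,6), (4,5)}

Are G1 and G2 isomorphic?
No, not isomorphic

The graphs are NOT isomorphic.

Counting edges: G1 has 8 edge(s); G2 has 10 edge(s).
Edge count is an isomorphism invariant (a bijection on vertices induces a bijection on edges), so differing edge counts rule out isomorphism.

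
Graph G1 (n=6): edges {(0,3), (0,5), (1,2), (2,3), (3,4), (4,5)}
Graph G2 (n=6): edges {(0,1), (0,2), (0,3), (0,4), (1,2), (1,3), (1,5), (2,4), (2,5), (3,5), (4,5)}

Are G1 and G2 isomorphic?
No, not isomorphic

The graphs are NOT isomorphic.

Counting triangles (3-cliques): G1 has 0, G2 has 6.
Triangle count is an isomorphism invariant, so differing triangle counts rule out isomorphism.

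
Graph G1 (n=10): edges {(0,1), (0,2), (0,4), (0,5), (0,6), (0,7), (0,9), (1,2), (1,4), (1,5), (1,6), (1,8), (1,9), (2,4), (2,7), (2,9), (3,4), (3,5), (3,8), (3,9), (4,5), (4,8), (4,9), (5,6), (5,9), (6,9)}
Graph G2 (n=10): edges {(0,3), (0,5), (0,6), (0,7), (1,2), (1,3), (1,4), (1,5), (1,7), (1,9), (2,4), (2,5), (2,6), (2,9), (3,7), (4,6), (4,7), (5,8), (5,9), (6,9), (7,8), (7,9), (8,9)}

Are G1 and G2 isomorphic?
No, not isomorphic

The graphs are NOT isomorphic.

Counting triangles (3-cliques): G1 has 28, G2 has 13.
Triangle count is an isomorphism invariant, so differing triangle counts rule out isomorphism.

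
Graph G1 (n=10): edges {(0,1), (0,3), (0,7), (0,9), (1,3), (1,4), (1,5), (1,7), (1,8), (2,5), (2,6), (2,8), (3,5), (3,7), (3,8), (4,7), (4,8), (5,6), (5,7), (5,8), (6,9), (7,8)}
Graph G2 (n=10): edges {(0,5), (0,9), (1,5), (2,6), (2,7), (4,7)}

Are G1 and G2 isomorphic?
No, not isomorphic

The graphs are NOT isomorphic.

Connected components of G1: 1 component(s) with vertex sets [[0, 1, 2, 3, 4, 5, 6, 7, 8, 9]], sizes [10].
Connected components of G2: 4 component(s) with vertex sets [[3], [8], [0, 1, 5, 9], [2, 4, 6, 7]], sizes [1, 1, 4, 4].
The number of connected components (and the multiset of component sizes) is an isomorphism invariant — an isomorphism maps each component of G1 bijectively onto a component of G2. Since G1 has 1 component(s) and G2 has 4, they cannot be isomorphic.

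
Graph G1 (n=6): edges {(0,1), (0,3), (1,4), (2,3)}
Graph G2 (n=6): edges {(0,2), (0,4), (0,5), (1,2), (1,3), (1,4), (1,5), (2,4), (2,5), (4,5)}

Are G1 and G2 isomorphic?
No, not isomorphic

The graphs are NOT isomorphic.

Counting triangles (3-cliques): G1 has 0, G2 has 7.
Triangle count is an isomorphism invariant, so differing triangle counts rule out isomorphism.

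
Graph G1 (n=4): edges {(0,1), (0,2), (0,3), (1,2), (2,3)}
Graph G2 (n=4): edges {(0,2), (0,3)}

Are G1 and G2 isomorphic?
No, not isomorphic

The graphs are NOT isomorphic.

Counting triangles (3-cliques): G1 has 2, G2 has 0.
Triangle count is an isomorphism invariant, so differing triangle counts rule out isomorphism.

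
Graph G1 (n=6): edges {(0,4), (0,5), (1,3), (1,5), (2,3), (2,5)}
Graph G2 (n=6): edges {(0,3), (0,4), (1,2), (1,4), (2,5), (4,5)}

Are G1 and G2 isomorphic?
Yes, isomorphic

The graphs are isomorphic.
One valid mapping φ: V(G1) → V(G2): 0→0, 1→5, 2→1, 3→2, 4→3, 5→4

Verify φ preserves adjacency — for each edge of G1, its image is an edge of G2:
  (0,4) → (φ(0),φ(4)) = (0,3) ∈ E(G2) ✓
  (0,5) → (φ(0),φ(5)) = (0,4) ∈ E(G2) ✓
  (1,3) → (φ(1),φ(3)) = (2,5) ∈ E(G2) ✓
  (1,5) → (φ(1),φ(5)) = (4,5) ∈ E(G2) ✓
  (2,3) → (φ(2),φ(3)) = (1,2) ∈ E(G2) ✓
  (2,5) → (φ(2),φ(5)) = (1,4) ∈ E(G2) ✓
All 6 edges of G1 map to edges of G2, and |E(G1)| = |E(G2)| = 6, so φ is a bijection on edges as well as vertices. Hence G1 ≅ G2.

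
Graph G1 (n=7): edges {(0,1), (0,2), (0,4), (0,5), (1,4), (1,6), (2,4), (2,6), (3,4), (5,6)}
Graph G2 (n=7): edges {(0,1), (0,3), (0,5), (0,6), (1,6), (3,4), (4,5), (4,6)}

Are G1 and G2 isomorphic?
No, not isomorphic

The graphs are NOT isomorphic.

Connected components of G1: 1 component(s) with vertex sets [[0, 1, 2, 3, 4, 5, 6]], sizes [7].
Connected components of G2: 2 component(s) with vertex sets [[2], [0, 1, 3, 4, 5, 6]], sizes [1, 6].
The number of connected components (and the multiset of component sizes) is an isomorphism invariant — an isomorphism maps each component of G1 bijectively onto a component of G2. Since G1 has 1 component(s) and G2 has 2, they cannot be isomorphic.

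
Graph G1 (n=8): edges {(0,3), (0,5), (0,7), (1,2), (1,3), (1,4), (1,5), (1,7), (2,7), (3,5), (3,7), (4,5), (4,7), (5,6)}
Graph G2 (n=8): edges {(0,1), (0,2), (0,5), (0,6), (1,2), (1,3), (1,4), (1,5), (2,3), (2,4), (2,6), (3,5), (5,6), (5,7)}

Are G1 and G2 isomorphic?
Yes, isomorphic

The graphs are isomorphic.
One valid mapping φ: V(G1) → V(G2): 0→6, 1→1, 2→4, 3→0, 4→3, 5→5, 6→7, 7→2

Verify φ preserves adjacency — for each edge of G1, its image is an edge of G2:
  (0,3) → (φ(0),φ(3)) = (0,6) ∈ E(G2) ✓
  (0,5) → (φ(0),φ(5)) = (5,6) ∈ E(G2) ✓
  (0,7) → (φ(0),φ(7)) = (2,6) ∈ E(G2) ✓
  (1,2) → (φ(1),φ(2)) = (1,4) ∈ E(G2) ✓
  (1,3) → (φ(1),φ(3)) = (0,1) ∈ E(G2) ✓
  (1,4) → (φ(1),φ(4)) = (1,3) ∈ E(G2) ✓
  (1,5) → (φ(1),φ(5)) = (1,5) ∈ E(G2) ✓
  (1,7) → (φ(1),φ(7)) = (1,2) ∈ E(G2) ✓
  (2,7) → (φ(2),φ(7)) = (2,4) ∈ E(G2) ✓
  (3,5) → (φ(3),φ(5)) = (0,5) ∈ E(G2) ✓
  (3,7) → (φ(3),φ(7)) = (0,2) ∈ E(G2) ✓
  (4,5) → (φ(4),φ(5)) = (3,5) ∈ E(G2) ✓
  (4,7) → (φ(4),φ(7)) = (2,3) ∈ E(G2) ✓
  (5,6) → (φ(5),φ(6)) = (5,7) ∈ E(G2) ✓
All 14 edges of G1 map to edges of G2, and |E(G1)| = |E(G2)| = 14, so φ is a bijection on edges as well as vertices. Hence G1 ≅ G2.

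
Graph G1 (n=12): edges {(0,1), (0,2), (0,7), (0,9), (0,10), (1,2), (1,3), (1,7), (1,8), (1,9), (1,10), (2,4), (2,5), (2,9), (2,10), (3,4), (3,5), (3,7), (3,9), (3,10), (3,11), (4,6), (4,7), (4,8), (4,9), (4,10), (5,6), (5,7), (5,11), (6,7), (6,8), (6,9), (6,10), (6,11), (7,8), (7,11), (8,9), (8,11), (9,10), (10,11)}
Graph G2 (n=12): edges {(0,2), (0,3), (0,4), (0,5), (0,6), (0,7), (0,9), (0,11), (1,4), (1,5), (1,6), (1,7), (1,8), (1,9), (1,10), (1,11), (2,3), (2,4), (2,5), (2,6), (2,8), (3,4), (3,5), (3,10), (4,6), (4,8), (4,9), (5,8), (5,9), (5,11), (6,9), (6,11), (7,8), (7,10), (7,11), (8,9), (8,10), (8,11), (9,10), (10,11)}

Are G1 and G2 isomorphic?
Yes, isomorphic

The graphs are isomorphic.
One valid mapping φ: V(G1) → V(G2): 0→7, 1→11, 2→10, 3→5, 4→9, 5→3, 6→4, 7→0, 8→6, 9→1, 10→8, 11→2

Verify φ preserves adjacency — for each edge of G1, its image is an edge of G2:
  (0,1) → (φ(0),φ(1)) = (7,11) ∈ E(G2) ✓
  (0,2) → (φ(0),φ(2)) = (7,10) ∈ E(G2) ✓
  (0,7) → (φ(0),φ(7)) = (0,7) ∈ E(G2) ✓
  (0,9) → (φ(0),φ(9)) = (1,7) ∈ E(G2) ✓
  (0,10) → (φ(0),φ(10)) = (7,8) ∈ E(G2) ✓
  (1,2) → (φ(1),φ(2)) = (10,11) ∈ E(G2) ✓
  (1,3) → (φ(1),φ(3)) = (5,11) ∈ E(G2) ✓
  (1,7) → (φ(1),φ(7)) = (0,11) ∈ E(G2) ✓
  (1,8) → (φ(1),φ(8)) = (6,11) ∈ E(G2) ✓
  (1,9) → (φ(1),φ(9)) = (1,11) ∈ E(G2) ✓
  (1,10) → (φ(1),φ(10)) = (8,11) ∈ E(G2) ✓
  (2,4) → (φ(2),φ(4)) = (9,10) ∈ E(G2) ✓
  (2,5) → (φ(2),φ(5)) = (3,10) ∈ E(G2) ✓
  (2,9) → (φ(2),φ(9)) = (1,10) ∈ E(G2) ✓
  (2,10) → (φ(2),φ(10)) = (8,10) ∈ E(G2) ✓
  (3,4) → (φ(3),φ(4)) = (5,9) ∈ E(G2) ✓
  (3,5) → (φ(3),φ(5)) = (3,5) ∈ E(G2) ✓
  (3,7) → (φ(3),φ(7)) = (0,5) ∈ E(G2) ✓
  (3,9) → (φ(3),φ(9)) = (1,5) ∈ E(G2) ✓
  (3,10) → (φ(3),φ(10)) = (5,8) ∈ E(G2) ✓
  (3,11) → (φ(3),φ(11)) = (2,5) ∈ E(G2) ✓
  (4,6) → (φ(4),φ(6)) = (4,9) ∈ E(G2) ✓
  (4,7) → (φ(4),φ(7)) = (0,9) ∈ E(G2) ✓
  (4,8) → (φ(4),φ(8)) = (6,9) ∈ E(G2) ✓
  (4,9) → (φ(4),φ(9)) = (1,9) ∈ E(G2) ✓
  (4,10) → (φ(4),φ(10)) = (8,9) ∈ E(G2) ✓
  (5,6) → (φ(5),φ(6)) = (3,4) ∈ E(G2) ✓
  (5,7) → (φ(5),φ(7)) = (0,3) ∈ E(G2) ✓
  (5,11) → (φ(5),φ(11)) = (2,3) ∈ E(G2) ✓
  (6,7) → (φ(6),φ(7)) = (0,4) ∈ E(G2) ✓
  (6,8) → (φ(6),φ(8)) = (4,6) ∈ E(G2) ✓
  (6,9) → (φ(6),φ(9)) = (1,4) ∈ E(G2) ✓
  (6,10) → (φ(6),φ(10)) = (4,8) ∈ E(G2) ✓
  (6,11) → (φ(6),φ(11)) = (2,4) ∈ E(G2) ✓
  (7,8) → (φ(7),φ(8)) = (0,6) ∈ E(G2) ✓
  (7,11) → (φ(7),φ(11)) = (0,2) ∈ E(G2) ✓
  (8,9) → (φ(8),φ(9)) = (1,6) ∈ E(G2) ✓
  (8,11) → (φ(8),φ(11)) = (2,6) ∈ E(G2) ✓
  (9,10) → (φ(9),φ(10)) = (1,8) ∈ E(G2) ✓
  (10,11) → (φ(10),φ(11)) = (2,8) ∈ E(G2) ✓
All 40 edges of G1 map to edges of G2, and |E(G1)| = |E(G2)| = 40, so φ is a bijection on edges as well as vertices. Hence G1 ≅ G2.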